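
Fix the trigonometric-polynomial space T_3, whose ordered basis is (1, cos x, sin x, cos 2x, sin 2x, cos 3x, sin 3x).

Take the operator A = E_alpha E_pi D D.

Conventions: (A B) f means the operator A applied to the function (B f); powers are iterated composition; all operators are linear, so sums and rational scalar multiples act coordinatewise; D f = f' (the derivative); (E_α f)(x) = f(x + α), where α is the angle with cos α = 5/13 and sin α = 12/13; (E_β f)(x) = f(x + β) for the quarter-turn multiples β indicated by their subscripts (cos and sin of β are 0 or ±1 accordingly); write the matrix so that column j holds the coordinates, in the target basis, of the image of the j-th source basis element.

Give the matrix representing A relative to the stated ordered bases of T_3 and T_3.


the matrix is [[0, 0, 0, 0, 0, 0, 0]; [0, 5/13, 12/13, 0, 0, 0, 0]; [0, -12/13, 5/13, 0, 0, 0, 0]; [0, 0, 0, 476/169, -480/169, 0, 0]; [0, 0, 0, 480/169, 476/169, 0, 0]; [0, 0, 0, 0, 0, -18315/2197, -7452/2197]; [0, 0, 0, 0, 0, 7452/2197, -18315/2197]] (rows listed top to bottom)

image of 1: 0
image of cos x: (5/13)cos x - (12/13)sin x
image of sin x: (12/13)cos x + (5/13)sin x
image of cos 2x: (476/169)cos 2x + (480/169)sin 2x
image of sin 2x: -(480/169)cos 2x + (476/169)sin 2x
image of cos 3x: -(18315/2197)cos 3x + (7452/2197)sin 3x
image of sin 3x: -(7452/2197)cos 3x - (18315/2197)sin 3x
each image's coordinates form column j of the matrix


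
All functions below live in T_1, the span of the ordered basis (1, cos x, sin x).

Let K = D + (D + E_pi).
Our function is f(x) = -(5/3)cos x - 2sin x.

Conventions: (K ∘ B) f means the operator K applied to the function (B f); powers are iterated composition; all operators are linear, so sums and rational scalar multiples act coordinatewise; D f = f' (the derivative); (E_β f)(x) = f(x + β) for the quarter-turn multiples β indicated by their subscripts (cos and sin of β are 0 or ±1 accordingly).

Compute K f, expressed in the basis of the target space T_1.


D f = -2cos x + (5/3)sin x
D f = -2cos x + (5/3)sin x
E_pi f = (5/3)cos x + 2sin x
(D + E_pi) f = -(1/3)cos x + (11/3)sin x
(D + (D + E_pi)) f = -(7/3)cos x + (16/3)sin x

g(x) = -(7/3)cos x + (16/3)sin x


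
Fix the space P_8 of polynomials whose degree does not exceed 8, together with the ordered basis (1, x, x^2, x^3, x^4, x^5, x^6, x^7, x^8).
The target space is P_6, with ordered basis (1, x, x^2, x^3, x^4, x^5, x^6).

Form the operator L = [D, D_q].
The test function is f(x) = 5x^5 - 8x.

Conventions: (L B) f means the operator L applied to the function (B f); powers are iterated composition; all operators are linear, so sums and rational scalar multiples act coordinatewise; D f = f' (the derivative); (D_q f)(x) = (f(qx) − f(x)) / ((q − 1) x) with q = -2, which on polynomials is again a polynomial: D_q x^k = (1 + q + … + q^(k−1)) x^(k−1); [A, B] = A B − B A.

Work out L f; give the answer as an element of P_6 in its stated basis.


D_q f = 55x^4 - 8
D D_q f = 220x^3
D f = 25x^4 - 8
D_q D f = -125x^3
[D, D_q] f = 345x^3

the image equals g(x) = 345x^3


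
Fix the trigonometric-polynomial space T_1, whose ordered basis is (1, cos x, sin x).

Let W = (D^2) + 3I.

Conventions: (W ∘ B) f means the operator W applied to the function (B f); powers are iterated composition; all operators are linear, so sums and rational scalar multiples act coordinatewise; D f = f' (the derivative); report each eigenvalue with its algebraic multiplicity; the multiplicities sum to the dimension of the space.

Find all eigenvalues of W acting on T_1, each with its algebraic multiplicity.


image of 1: 3
image of cos x: 2cos x
image of sin x: 2sin x
the matrix is diagonal; its diagonal is (3, 2, 2)
for a triangular matrix the eigenvalues are the diagonal entries, with algebraic multiplicity their repetition count

λ = 2 (multiplicity 2), λ = 3 (multiplicity 1)


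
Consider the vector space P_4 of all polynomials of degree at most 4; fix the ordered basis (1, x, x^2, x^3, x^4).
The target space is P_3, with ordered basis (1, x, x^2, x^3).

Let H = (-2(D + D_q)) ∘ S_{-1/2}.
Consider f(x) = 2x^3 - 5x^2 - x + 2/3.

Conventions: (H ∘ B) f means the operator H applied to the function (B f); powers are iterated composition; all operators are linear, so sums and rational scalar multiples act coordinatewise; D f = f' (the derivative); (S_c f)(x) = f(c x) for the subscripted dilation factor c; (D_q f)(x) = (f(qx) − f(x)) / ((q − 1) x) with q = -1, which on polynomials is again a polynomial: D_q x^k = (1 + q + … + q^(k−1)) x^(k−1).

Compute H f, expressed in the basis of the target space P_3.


the result is g(x) = 2x^2 + 5x - 2

S_{-1/2} f = -(1/4)x^3 - (5/4)x^2 + (1/2)x + 2/3
D S_{-1/2} f = -(3/4)x^2 - (5/2)x + 1/2
D_q S_{-1/2} f = -(1/4)x^2 + 1/2
(D + D_q) S_{-1/2} f = -x^2 - (5/2)x + 1
(-2(D + D_q)) S_{-1/2} f = 2x^2 + 5x - 2


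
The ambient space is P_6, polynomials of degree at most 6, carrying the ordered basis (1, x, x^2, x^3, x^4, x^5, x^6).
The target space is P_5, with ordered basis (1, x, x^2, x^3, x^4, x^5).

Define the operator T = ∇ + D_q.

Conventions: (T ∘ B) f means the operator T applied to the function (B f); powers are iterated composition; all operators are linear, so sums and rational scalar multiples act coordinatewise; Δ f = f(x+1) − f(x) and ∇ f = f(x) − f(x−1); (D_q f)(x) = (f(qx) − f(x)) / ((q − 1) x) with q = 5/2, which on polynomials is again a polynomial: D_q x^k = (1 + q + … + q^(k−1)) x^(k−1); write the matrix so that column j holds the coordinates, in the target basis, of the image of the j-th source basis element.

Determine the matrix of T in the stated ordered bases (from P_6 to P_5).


image of 1: 0
image of x: 2
image of x^2: (11/2)x - 1
image of x^3: (51/4)x^2 - 3x + 1
image of x^4: (235/8)x^3 - 6x^2 + 4x - 1
image of x^5: (1111/16)x^4 - 10x^3 + 10x^2 - 5x + 1
image of x^6: (5379/32)x^5 - 15x^4 + 20x^3 - 15x^2 + 6x - 1
each image's coordinates form column j of the matrix

the matrix is [[0, 2, -1, 1, -1, 1, -1]; [0, 0, 11/2, -3, 4, -5, 6]; [0, 0, 0, 51/4, -6, 10, -15]; [0, 0, 0, 0, 235/8, -10, 20]; [0, 0, 0, 0, 0, 1111/16, -15]; [0, 0, 0, 0, 0, 0, 5379/32]] (rows listed top to bottom)


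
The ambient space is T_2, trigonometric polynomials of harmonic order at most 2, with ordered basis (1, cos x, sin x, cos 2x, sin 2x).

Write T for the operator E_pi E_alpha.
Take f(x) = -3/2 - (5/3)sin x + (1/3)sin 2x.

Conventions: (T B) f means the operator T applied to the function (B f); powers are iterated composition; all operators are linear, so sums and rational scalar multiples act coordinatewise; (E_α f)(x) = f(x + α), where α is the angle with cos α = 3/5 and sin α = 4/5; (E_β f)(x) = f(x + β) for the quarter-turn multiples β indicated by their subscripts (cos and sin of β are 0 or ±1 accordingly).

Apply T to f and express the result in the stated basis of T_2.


E_alpha f = -3/2 - (4/3)cos x - sin x + (8/25)cos 2x - (7/75)sin 2x
E_pi E_alpha f = -3/2 + (4/3)cos x + sin x + (8/25)cos 2x - (7/75)sin 2x

g(x) = -3/2 + (4/3)cos x + sin x + (8/25)cos 2x - (7/75)sin 2x


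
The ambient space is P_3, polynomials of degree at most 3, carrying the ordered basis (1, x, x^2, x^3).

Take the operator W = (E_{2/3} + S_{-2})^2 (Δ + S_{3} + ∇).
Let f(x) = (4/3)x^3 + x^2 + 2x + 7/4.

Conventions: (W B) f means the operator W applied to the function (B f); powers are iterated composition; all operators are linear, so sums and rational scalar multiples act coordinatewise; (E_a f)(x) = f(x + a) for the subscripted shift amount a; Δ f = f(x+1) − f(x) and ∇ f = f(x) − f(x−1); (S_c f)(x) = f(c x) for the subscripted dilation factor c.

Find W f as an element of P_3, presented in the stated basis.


Δ f = 4x^2 + 6x + 13/3
S_{3} f = 36x^3 + 9x^2 + 6x + 7/4
∇ f = 4x^2 - 2x + 7/3
(Δ + S_{3} + ∇) f = 36x^3 + 17x^2 + 10x + 101/12
E_{2/3} (Δ + S_{3} + ∇) f = 36x^3 + 89x^2 + (242/3)x + 1199/36
S_{-2} (Δ + S_{3} + ∇) f = -288x^3 + 68x^2 - 20x + 101/12
(E_{2/3} + S_{-2}) (Δ + S_{3} + ∇) f = -252x^3 + 157x^2 + (182/3)x + 751/18
E_{2/3} (E_{2/3} + S_{-2}) (Δ + S_{3} + ∇) f = -252x^3 - 347x^2 - 66x + 1391/18
S_{-2} (E_{2/3} + S_{-2}) (Δ + S_{3} + ∇) f = 2016x^3 + 628x^2 - (364/3)x + 751/18
(E_{2/3} + S_{-2}) (E_{2/3} + S_{-2}) (Δ + S_{3} + ∇) f = 1764x^3 + 281x^2 - (562/3)x + 119

g(x) = 1764x^3 + 281x^2 - (562/3)x + 119


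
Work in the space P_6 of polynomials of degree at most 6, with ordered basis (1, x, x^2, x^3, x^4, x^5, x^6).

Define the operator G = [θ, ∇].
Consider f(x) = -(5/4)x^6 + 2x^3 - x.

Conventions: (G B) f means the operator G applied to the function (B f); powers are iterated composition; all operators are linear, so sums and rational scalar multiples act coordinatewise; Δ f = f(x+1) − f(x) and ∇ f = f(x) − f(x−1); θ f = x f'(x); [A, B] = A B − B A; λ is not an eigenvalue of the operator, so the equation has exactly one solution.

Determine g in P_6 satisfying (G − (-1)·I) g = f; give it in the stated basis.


the image equals g(x) = -(5/4)x^6 - (15/2)x^5 + 77x^3 + 81x^2 - (377/2)x - 299/2

write g with unknown coordinates in the stated basis and equate coefficients in (G − (-1)·I) g = f
solving from the highest basis element down gives g = -(5/4)x^6 - (15/2)x^5 + 77x^3 + 81x^2 - (377/2)x - 299/2
check: G g = (15/2)x^5 - 75x^3 - 81x^2 + (375/2)x + 299/2
so G g − (-1)·g = -(5/4)x^6 + 2x^3 - x = f ✓


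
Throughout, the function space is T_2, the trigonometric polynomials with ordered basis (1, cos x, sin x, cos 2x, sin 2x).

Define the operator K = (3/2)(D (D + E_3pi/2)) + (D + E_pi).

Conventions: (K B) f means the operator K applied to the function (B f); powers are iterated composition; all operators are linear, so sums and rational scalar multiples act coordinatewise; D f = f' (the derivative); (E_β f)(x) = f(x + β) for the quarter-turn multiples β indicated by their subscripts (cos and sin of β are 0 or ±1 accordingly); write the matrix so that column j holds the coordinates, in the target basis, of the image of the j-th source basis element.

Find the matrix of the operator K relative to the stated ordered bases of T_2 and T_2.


image of 1: 1
image of cos x: -cos x - sin x
image of sin x: cos x - sin x
image of cos 2x: -5cos 2x + sin 2x
image of sin 2x: -cos 2x - 5sin 2x
each image's coordinates form column j of the matrix

the matrix is [[1, 0, 0, 0, 0]; [0, -1, 1, 0, 0]; [0, -1, -1, 0, 0]; [0, 0, 0, -5, -1]; [0, 0, 0, 1, -5]] (rows listed top to bottom)


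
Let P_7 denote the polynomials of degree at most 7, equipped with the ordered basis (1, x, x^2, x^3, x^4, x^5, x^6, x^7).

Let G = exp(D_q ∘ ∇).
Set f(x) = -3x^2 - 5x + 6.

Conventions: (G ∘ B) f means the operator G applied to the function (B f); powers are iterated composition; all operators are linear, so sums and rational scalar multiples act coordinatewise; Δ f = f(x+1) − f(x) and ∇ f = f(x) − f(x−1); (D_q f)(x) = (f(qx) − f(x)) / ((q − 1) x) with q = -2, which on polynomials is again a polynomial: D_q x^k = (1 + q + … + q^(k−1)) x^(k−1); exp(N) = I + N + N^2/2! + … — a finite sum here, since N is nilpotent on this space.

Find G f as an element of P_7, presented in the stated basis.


g(x) = -3x^2 - 5x

order-1 term: -6
the series for exp(D_q ∘ ∇) f terminates at order 1
exp(D_q ∘ ∇) f = -3x^2 - 5x


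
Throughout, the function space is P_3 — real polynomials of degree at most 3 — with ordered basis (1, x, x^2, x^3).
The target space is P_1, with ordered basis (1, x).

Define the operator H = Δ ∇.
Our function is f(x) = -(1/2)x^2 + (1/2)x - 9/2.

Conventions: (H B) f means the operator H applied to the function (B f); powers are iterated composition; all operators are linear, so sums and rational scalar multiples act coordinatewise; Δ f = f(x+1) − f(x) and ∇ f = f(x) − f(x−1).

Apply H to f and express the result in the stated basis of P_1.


the result is g(x) = -1

∇ f = -x + 1
Δ ∇ f = -1


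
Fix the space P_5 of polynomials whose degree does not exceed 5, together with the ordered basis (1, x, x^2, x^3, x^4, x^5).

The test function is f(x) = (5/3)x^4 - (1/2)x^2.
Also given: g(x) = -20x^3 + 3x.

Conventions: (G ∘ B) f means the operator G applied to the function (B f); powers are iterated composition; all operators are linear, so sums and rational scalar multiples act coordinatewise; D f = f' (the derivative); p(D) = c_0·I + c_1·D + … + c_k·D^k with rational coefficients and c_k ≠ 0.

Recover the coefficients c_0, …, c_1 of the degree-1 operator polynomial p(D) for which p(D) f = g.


D^0 f = (5/3)x^4 - (1/2)x^2
D^1 f = (20/3)x^3 - x
matching coefficients of g against c_0 f + c_1 Df + … from the top degree down determines the c_i
solution: c_0 = 0, c_1 = -3

c_0 = 0, c_1 = -3


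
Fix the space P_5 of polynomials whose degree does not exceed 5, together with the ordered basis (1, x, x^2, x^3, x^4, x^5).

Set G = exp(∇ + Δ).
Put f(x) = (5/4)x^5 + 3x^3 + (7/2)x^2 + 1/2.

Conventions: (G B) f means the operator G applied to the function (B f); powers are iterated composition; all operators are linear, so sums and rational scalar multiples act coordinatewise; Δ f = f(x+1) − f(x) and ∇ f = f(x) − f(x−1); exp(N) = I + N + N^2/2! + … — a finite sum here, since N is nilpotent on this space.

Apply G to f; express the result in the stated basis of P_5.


order-1 term: (25/2)x^4 + 43x^2 + 14x + 17/2
order-2 term: 50x^3 + 136x + 14
order-3 term: 100x^2 + 124
order-4 term: 100x
order-5 term: 40
the series for exp(∇ + Δ) f terminates at order 5
exp(∇ + Δ) f = (5/4)x^5 + (25/2)x^4 + 53x^3 + (293/2)x^2 + 250x + 187

g(x) = (5/4)x^5 + (25/2)x^4 + 53x^3 + (293/2)x^2 + 250x + 187


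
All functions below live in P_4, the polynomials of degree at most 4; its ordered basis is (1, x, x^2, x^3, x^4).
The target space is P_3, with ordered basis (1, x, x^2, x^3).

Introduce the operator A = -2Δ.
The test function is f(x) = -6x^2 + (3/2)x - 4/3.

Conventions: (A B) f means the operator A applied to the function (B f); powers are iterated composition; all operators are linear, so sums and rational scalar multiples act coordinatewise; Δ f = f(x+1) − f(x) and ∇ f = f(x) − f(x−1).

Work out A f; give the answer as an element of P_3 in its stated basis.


Δ f = -12x - 9/2
(-2Δ) f = 24x + 9

the result is g(x) = 24x + 9


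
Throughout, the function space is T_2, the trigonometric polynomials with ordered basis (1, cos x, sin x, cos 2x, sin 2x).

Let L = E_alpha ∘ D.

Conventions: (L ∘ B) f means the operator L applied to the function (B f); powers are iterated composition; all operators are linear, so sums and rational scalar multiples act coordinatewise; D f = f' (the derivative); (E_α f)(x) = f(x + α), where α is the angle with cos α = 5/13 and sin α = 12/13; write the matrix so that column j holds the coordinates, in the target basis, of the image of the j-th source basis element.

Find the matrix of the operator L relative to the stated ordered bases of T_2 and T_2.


image of 1: 0
image of cos x: -(12/13)cos x - (5/13)sin x
image of sin x: (5/13)cos x - (12/13)sin x
image of cos 2x: -(240/169)cos 2x + (238/169)sin 2x
image of sin 2x: -(238/169)cos 2x - (240/169)sin 2x
each image's coordinates form column j of the matrix

the matrix is [[0, 0, 0, 0, 0]; [0, -12/13, 5/13, 0, 0]; [0, -5/13, -12/13, 0, 0]; [0, 0, 0, -240/169, -238/169]; [0, 0, 0, 238/169, -240/169]] (rows listed top to bottom)


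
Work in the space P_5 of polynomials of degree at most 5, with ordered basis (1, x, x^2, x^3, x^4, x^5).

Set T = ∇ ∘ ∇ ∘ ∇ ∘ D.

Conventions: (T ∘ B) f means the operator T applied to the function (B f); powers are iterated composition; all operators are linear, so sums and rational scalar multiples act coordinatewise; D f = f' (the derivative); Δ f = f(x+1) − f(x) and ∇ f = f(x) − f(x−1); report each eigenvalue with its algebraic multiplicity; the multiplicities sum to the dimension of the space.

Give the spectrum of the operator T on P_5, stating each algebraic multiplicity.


λ = 0 (multiplicity 6)

image of 1: 0
image of x: 0
image of x^2: 0
image of x^3: 0
image of x^4: 24
image of x^5: 120x - 180
the matrix is upper triangular; its diagonal is (0, 0, 0, 0, 0, 0)
for a triangular matrix the eigenvalues are the diagonal entries, with algebraic multiplicity their repetition count


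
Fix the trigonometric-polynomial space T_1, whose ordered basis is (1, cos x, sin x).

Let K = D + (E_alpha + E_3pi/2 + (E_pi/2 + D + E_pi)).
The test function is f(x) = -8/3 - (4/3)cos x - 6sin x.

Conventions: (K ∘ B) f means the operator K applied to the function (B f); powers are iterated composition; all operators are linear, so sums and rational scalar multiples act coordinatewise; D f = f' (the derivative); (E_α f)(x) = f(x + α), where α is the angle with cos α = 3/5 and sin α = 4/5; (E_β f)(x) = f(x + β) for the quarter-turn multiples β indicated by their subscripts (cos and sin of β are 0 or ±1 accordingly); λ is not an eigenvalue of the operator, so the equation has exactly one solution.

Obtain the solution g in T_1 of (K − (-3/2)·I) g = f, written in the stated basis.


write g with unknown coordinates in the stated basis and equate coefficients in (K − (-3/2)·I) g = f
solving from the highest basis element down gives g = -16/33 + (920/543)cos x - (620/543)sin x
check: K g = -64/33 - (2104/543)cos x - (776/181)sin x
so K g − (-3/2)·g = -8/3 - (4/3)cos x - 6sin x = f ✓

the image equals g(x) = -16/33 + (920/543)cos x - (620/543)sin x


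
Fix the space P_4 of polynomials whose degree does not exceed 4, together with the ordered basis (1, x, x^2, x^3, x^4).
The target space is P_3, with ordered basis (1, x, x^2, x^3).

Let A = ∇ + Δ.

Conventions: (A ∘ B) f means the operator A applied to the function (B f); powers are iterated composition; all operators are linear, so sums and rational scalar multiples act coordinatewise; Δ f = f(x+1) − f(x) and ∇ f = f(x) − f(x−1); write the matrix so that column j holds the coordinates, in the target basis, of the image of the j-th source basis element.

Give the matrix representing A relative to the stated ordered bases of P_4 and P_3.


image of 1: 0
image of x: 2
image of x^2: 4x
image of x^3: 6x^2 + 2
image of x^4: 8x^3 + 8x
each image's coordinates form column j of the matrix

the matrix is [[0, 2, 0, 2, 0]; [0, 0, 4, 0, 8]; [0, 0, 0, 6, 0]; [0, 0, 0, 0, 8]] (rows listed top to bottom)


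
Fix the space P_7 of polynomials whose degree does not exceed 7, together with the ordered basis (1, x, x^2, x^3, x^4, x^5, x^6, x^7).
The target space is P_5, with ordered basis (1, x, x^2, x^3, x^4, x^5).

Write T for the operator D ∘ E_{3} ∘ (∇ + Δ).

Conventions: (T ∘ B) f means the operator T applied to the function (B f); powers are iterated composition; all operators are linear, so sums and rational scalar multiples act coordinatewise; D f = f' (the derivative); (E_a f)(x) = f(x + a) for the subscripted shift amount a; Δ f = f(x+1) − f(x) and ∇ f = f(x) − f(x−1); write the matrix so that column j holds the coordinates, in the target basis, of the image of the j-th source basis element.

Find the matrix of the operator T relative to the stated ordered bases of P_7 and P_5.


image of 1: 0
image of x: 0
image of x^2: 4
image of x^3: 12x + 36
image of x^4: 24x^2 + 144x + 224
image of x^5: 40x^3 + 360x^2 + 1120x + 1200
image of x^6: 60x^4 + 720x^3 + 3360x^2 + 7200x + 5952
image of x^7: 84x^5 + 1260x^4 + 7840x^3 + 25200x^2 + 41664x + 28224
each image's coordinates form column j of the matrix

the matrix is [[0, 0, 4, 36, 224, 1200, 5952, 28224]; [0, 0, 0, 12, 144, 1120, 7200, 41664]; [0, 0, 0, 0, 24, 360, 3360, 25200]; [0, 0, 0, 0, 0, 40, 720, 7840]; [0, 0, 0, 0, 0, 0, 60, 1260]; [0, 0, 0, 0, 0, 0, 0, 84]] (rows listed top to bottom)


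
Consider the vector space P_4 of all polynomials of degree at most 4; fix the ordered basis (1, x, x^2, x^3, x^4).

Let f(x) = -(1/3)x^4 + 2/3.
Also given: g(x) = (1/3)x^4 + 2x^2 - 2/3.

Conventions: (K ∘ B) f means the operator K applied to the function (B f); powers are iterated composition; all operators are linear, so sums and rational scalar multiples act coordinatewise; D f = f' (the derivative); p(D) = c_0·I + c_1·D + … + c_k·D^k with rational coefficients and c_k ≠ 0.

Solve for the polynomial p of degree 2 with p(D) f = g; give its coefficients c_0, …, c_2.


p(D) = -I − (1/2)·D^2, i.e. c_0 = -1, c_1 = 0, c_2 = -1/2

D^0 f = -(1/3)x^4 + 2/3
D^1 f = -(4/3)x^3
D^2 f = -4x^2
matching coefficients of g against c_0 f + c_1 Df + … from the top degree down determines the c_i
solution: c_0 = -1, c_1 = 0, c_2 = -1/2


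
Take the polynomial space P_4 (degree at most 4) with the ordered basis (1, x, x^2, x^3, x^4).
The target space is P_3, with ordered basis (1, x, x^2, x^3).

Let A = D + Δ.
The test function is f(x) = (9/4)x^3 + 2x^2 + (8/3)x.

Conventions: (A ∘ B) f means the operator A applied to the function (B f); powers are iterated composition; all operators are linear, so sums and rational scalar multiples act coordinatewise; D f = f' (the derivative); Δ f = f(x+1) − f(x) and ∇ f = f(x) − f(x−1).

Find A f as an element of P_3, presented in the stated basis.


the image equals g(x) = (27/2)x^2 + (59/4)x + 115/12

D f = (27/4)x^2 + 4x + 8/3
Δ f = (27/4)x^2 + (43/4)x + 83/12
(D + Δ) f = (27/2)x^2 + (59/4)x + 115/12


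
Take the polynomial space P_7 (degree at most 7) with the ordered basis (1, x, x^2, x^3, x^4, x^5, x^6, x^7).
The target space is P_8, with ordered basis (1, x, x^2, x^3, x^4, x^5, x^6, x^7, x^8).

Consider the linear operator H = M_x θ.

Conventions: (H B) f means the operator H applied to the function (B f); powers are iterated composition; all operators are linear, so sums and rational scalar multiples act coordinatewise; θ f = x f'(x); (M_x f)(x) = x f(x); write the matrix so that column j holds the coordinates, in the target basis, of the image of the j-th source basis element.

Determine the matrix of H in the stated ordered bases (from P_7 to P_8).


the matrix is [[0, 0, 0, 0, 0, 0, 0, 0]; [0, 0, 0, 0, 0, 0, 0, 0]; [0, 1, 0, 0, 0, 0, 0, 0]; [0, 0, 2, 0, 0, 0, 0, 0]; [0, 0, 0, 3, 0, 0, 0, 0]; [0, 0, 0, 0, 4, 0, 0, 0]; [0, 0, 0, 0, 0, 5, 0, 0]; [0, 0, 0, 0, 0, 0, 6, 0]; [0, 0, 0, 0, 0, 0, 0, 7]] (rows listed top to bottom)

image of 1: 0
image of x: x^2
image of x^2: 2x^3
image of x^3: 3x^4
image of x^4: 4x^5
image of x^5: 5x^6
image of x^6: 6x^7
image of x^7: 7x^8
each image's coordinates form column j of the matrix


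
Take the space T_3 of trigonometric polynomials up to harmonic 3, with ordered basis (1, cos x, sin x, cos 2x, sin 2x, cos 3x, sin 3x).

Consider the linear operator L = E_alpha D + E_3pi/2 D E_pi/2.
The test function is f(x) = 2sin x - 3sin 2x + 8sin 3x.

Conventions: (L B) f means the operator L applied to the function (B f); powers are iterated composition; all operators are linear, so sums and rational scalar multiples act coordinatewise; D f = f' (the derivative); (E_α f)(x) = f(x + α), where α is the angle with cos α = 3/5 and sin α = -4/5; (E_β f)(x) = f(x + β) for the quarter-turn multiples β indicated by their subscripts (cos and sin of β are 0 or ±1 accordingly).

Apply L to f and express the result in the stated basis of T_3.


D f = 2cos x - 6cos 2x + 24cos 3x
E_alpha D f = (6/5)cos x + (8/5)sin x + (42/25)cos 2x - (144/25)sin 2x - (2808/125)cos 3x + (1056/125)sin 3x
E_pi/2 f = 2cos x + 3sin 2x - 8cos 3x
D E_pi/2 f = -2sin x + 6cos 2x + 24sin 3x
E_3pi/2 D E_pi/2 f = 2cos x - 6cos 2x + 24cos 3x
(E_alpha D + E_3pi/2 D E_pi/2) f = (16/5)cos x + (8/5)sin x - (108/25)cos 2x - (144/25)sin 2x + (192/125)cos 3x + (1056/125)sin 3x

the image equals g(x) = (16/5)cos x + (8/5)sin x - (108/25)cos 2x - (144/25)sin 2x + (192/125)cos 3x + (1056/125)sin 3x


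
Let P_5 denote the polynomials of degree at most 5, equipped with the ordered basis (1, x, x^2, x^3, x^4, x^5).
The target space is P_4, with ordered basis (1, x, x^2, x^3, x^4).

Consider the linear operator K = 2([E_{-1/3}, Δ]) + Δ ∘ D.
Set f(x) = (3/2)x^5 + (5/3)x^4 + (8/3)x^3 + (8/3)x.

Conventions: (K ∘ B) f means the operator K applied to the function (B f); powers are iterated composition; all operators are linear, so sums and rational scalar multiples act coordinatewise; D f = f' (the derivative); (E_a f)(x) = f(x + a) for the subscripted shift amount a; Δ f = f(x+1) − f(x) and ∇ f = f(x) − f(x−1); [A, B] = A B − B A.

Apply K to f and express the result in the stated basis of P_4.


the image equals g(x) = 30x^3 + 65x^2 + 66x + 133/6

Δ f = (15/2)x^4 + (65/3)x^3 + 33x^2 + (133/6)x + 17/2
E_{-1/3} Δ f = (15/2)x^4 + (35/3)x^3 + (49/3)x^2 + (113/18)x + 659/162
E_{-1/3} f = (3/2)x^5 - (5/6)x^4 + (19/9)x^3 - (19/9)x^2 + (551/162)x - 473/486
Δ E_{-1/3} f = (15/2)x^4 + (35/3)x^3 + (49/3)x^2 + (113/18)x + 659/162
[E_{-1/3}, Δ] f = 0
(2([E_{-1/3}, Δ])) f = 0
D f = (15/2)x^4 + (20/3)x^3 + 8x^2 + 8/3
Δ D f = 30x^3 + 65x^2 + 66x + 133/6
(2([E_{-1/3}, Δ]) + Δ ∘ D) f = 30x^3 + 65x^2 + 66x + 133/6


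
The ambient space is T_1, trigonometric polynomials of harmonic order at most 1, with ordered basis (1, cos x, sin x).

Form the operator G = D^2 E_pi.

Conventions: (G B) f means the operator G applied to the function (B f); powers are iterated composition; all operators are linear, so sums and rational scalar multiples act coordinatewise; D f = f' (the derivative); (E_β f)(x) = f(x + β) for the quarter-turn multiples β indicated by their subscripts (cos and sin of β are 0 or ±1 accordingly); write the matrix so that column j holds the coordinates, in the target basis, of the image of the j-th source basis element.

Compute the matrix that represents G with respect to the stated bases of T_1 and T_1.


image of 1: 0
image of cos x: cos x
image of sin x: sin x
each image's coordinates form column j of the matrix

the matrix is [[0, 0, 0]; [0, 1, 0]; [0, 0, 1]] (rows listed top to bottom)


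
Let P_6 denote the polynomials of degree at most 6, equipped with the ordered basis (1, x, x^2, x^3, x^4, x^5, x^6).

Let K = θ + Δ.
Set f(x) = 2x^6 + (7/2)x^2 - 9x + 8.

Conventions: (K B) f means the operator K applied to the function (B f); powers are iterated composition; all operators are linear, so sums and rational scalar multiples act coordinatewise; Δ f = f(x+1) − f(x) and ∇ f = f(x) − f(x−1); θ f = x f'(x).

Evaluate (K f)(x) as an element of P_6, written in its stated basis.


θ f = 12x^6 + 7x^2 - 9x
Δ f = 12x^5 + 30x^4 + 40x^3 + 30x^2 + 19x - 7/2
(θ + Δ) f = 12x^6 + 12x^5 + 30x^4 + 40x^3 + 37x^2 + 10x - 7/2

g(x) = 12x^6 + 12x^5 + 30x^4 + 40x^3 + 37x^2 + 10x - 7/2


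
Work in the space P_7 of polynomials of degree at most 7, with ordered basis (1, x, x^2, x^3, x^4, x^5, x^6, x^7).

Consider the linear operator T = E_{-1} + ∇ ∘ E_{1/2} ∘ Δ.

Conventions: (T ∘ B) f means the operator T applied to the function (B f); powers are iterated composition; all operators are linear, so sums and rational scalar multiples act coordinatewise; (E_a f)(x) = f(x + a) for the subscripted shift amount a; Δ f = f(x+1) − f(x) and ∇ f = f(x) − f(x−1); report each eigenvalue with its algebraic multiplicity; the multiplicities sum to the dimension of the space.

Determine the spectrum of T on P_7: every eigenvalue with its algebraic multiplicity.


image of 1: 1
image of x: x - 1
image of x^2: x^2 - 2x + 3
image of x^3: x^3 - 3x^2 + 9x + 2
image of x^4: x^4 - 4x^3 + 18x^2 + 8x + 6
image of x^5: x^5 - 5x^4 + 30x^3 + 20x^2 + 30x + 13/2
image of x^6: x^6 - 6x^5 + 45x^4 + 40x^3 + 90x^2 + 39x + 99/8
image of x^7: x^7 - 7x^6 + 63x^5 + 70x^4 + 210x^3 + (273/2)x^2 + (693/8)x + 257/16
the matrix is upper triangular; its diagonal is (1, 1, 1, 1, 1, 1, 1, 1)
for a triangular matrix the eigenvalues are the diagonal entries, with algebraic multiplicity their repetition count

λ = 1 (multiplicity 8)


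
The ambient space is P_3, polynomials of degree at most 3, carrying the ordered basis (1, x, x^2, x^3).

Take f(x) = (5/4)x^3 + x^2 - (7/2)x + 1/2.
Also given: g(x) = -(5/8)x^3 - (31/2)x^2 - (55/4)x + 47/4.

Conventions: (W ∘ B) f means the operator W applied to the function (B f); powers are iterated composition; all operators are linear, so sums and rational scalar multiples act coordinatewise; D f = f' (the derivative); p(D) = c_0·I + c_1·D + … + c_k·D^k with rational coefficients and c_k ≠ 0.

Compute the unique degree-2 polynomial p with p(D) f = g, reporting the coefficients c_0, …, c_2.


D^0 f = (5/4)x^3 + x^2 - (7/2)x + 1/2
D^1 f = (15/4)x^2 + 2x - 7/2
D^2 f = (15/2)x + 2
matching coefficients of g against c_0 f + c_1 Df + … from the top degree down determines the c_i
solution: c_0 = -1/2, c_1 = -4, c_2 = -1

p(D) = -(1/2)·I − 4·D − D^2, i.e. c_0 = -1/2, c_1 = -4, c_2 = -1


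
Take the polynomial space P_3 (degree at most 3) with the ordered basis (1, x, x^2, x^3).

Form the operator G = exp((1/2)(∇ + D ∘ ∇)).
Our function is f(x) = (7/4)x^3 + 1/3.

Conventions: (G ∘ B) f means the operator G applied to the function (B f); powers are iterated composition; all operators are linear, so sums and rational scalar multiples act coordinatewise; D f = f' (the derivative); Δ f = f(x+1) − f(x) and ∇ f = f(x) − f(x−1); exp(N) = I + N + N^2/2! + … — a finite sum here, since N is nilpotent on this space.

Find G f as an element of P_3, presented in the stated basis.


order-1 term: (21/8)x^2 + (21/8)x - 7/4
order-2 term: (21/16)x + 21/16
order-3 term: 7/32
the series for exp((1/2)(∇ + D ∘ ∇)) f terminates at order 3
exp((1/2)(∇ + D ∘ ∇)) f = (7/4)x^3 + (21/8)x^2 + (63/16)x + 11/96

the image equals g(x) = (7/4)x^3 + (21/8)x^2 + (63/16)x + 11/96


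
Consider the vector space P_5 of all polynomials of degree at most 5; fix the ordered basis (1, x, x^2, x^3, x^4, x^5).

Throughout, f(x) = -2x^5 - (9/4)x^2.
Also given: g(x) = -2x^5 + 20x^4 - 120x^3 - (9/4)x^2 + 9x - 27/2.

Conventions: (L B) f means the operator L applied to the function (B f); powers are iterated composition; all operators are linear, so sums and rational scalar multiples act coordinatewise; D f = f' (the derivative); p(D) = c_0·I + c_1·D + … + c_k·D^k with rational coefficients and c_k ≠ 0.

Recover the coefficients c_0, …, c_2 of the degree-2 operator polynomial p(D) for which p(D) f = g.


p(D) = I − 2·D + 3·D^2, i.e. c_0 = 1, c_1 = -2, c_2 = 3

D^0 f = -2x^5 - (9/4)x^2
D^1 f = -10x^4 - (9/2)x
D^2 f = -40x^3 - 9/2
matching coefficients of g against c_0 f + c_1 Df + … from the top degree down determines the c_i
solution: c_0 = 1, c_1 = -2, c_2 = 3


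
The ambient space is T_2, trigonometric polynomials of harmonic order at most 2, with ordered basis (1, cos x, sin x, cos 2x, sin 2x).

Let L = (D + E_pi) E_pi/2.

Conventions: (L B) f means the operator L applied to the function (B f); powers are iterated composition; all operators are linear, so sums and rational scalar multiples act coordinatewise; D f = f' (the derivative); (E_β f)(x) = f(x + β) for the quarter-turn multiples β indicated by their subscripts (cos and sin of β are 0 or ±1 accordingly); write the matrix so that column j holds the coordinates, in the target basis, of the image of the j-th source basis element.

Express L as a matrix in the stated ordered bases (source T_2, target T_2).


the matrix is [[1, 0, 0, 0, 0]; [0, -1, -1, 0, 0]; [0, 1, -1, 0, 0]; [0, 0, 0, -1, -2]; [0, 0, 0, 2, -1]] (rows listed top to bottom)

image of 1: 1
image of cos x: -cos x + sin x
image of sin x: -cos x - sin x
image of cos 2x: -cos 2x + 2sin 2x
image of sin 2x: -2cos 2x - sin 2x
each image's coordinates form column j of the matrix


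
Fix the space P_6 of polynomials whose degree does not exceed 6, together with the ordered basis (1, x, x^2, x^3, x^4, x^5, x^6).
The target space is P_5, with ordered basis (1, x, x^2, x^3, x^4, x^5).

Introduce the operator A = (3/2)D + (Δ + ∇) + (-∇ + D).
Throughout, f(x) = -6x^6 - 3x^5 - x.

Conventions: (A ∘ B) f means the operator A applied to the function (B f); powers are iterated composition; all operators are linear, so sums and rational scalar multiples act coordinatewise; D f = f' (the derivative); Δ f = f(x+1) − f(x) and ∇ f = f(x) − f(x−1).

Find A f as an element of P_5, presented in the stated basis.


D f = -36x^5 - 15x^4 - 1
((3/2)D) f = -54x^5 - (45/2)x^4 - 3/2
Δ f = -36x^5 - 105x^4 - 150x^3 - 120x^2 - 51x - 10
∇ f = -36x^5 + 75x^4 - 90x^3 + 60x^2 - 21x + 2
(Δ + ∇) f = -72x^5 - 30x^4 - 240x^3 - 60x^2 - 72x - 8
∇ f = -36x^5 + 75x^4 - 90x^3 + 60x^2 - 21x + 2
(-∇) f = 36x^5 - 75x^4 + 90x^3 - 60x^2 + 21x - 2
D f = -36x^5 - 15x^4 - 1
(-∇ + D) f = -90x^4 + 90x^3 - 60x^2 + 21x - 3
((3/2)D + (Δ + ∇) + (-∇ + D)) f = -126x^5 - (285/2)x^4 - 150x^3 - 120x^2 - 51x - 25/2

the result is g(x) = -126x^5 - (285/2)x^4 - 150x^3 - 120x^2 - 51x - 25/2


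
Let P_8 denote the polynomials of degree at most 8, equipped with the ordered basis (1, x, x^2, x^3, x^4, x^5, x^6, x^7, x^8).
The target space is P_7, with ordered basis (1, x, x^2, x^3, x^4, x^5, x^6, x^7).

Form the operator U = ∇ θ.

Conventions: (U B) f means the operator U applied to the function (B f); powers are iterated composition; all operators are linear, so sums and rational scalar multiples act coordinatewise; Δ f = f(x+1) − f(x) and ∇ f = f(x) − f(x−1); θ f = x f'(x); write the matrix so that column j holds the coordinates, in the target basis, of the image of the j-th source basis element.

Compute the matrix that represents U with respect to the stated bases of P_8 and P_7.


image of 1: 0
image of x: 1
image of x^2: 4x - 2
image of x^3: 9x^2 - 9x + 3
image of x^4: 16x^3 - 24x^2 + 16x - 4
image of x^5: 25x^4 - 50x^3 + 50x^2 - 25x + 5
image of x^6: 36x^5 - 90x^4 + 120x^3 - 90x^2 + 36x - 6
image of x^7: 49x^6 - 147x^5 + 245x^4 - 245x^3 + 147x^2 - 49x + 7
image of x^8: 64x^7 - 224x^6 + 448x^5 - 560x^4 + 448x^3 - 224x^2 + 64x - 8
each image's coordinates form column j of the matrix

the matrix is [[0, 1, -2, 3, -4, 5, -6, 7, -8]; [0, 0, 4, -9, 16, -25, 36, -49, 64]; [0, 0, 0, 9, -24, 50, -90, 147, -224]; [0, 0, 0, 0, 16, -50, 120, -245, 448]; [0, 0, 0, 0, 0, 25, -90, 245, -560]; [0, 0, 0, 0, 0, 0, 36, -147, 448]; [0, 0, 0, 0, 0, 0, 0, 49, -224]; [0, 0, 0, 0, 0, 0, 0, 0, 64]] (rows listed top to bottom)


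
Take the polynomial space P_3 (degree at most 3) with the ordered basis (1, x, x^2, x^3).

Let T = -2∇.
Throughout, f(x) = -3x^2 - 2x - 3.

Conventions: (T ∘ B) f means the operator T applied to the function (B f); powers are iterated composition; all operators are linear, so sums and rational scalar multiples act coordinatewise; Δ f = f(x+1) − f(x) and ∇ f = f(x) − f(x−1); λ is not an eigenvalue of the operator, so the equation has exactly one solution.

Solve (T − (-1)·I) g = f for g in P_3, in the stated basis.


the image equals g(x) = -3x^2 - 14x - 25

write g with unknown coordinates in the stated basis and equate coefficients in (T − (-1)·I) g = f
solving from the highest basis element down gives g = -3x^2 - 14x - 25
check: T g = 12x + 22
so T g − (-1)·g = -3x^2 - 2x - 3 = f ✓


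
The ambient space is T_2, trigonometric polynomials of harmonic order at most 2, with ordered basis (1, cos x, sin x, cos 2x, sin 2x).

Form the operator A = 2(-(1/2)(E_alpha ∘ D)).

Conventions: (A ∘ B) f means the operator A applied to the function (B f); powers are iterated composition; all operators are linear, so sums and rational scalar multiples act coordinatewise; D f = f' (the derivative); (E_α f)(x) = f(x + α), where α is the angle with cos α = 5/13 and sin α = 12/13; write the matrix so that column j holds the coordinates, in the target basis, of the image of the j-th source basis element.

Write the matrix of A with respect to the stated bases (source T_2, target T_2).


the matrix is [[0, 0, 0, 0, 0]; [0, 12/13, -5/13, 0, 0]; [0, 5/13, 12/13, 0, 0]; [0, 0, 0, 240/169, 238/169]; [0, 0, 0, -238/169, 240/169]] (rows listed top to bottom)

image of 1: 0
image of cos x: (12/13)cos x + (5/13)sin x
image of sin x: -(5/13)cos x + (12/13)sin x
image of cos 2x: (240/169)cos 2x - (238/169)sin 2x
image of sin 2x: (238/169)cos 2x + (240/169)sin 2x
each image's coordinates form column j of the matrix


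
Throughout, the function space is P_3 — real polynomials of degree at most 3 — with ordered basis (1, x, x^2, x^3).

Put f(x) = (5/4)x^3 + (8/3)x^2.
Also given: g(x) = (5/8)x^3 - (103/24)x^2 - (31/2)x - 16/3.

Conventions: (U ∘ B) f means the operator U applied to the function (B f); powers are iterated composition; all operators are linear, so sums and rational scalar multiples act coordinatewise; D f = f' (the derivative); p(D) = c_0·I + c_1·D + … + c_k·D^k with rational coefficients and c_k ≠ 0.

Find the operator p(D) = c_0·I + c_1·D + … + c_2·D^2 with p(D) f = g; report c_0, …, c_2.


D^0 f = (5/4)x^3 + (8/3)x^2
D^1 f = (15/4)x^2 + (16/3)x
D^2 f = (15/2)x + 16/3
matching coefficients of g against c_0 f + c_1 Df + … from the top degree down determines the c_i
solution: c_0 = 1/2, c_1 = -3/2, c_2 = -1

p(D) = (1/2)·I − (3/2)·D − D^2, i.e. c_0 = 1/2, c_1 = -3/2, c_2 = -1


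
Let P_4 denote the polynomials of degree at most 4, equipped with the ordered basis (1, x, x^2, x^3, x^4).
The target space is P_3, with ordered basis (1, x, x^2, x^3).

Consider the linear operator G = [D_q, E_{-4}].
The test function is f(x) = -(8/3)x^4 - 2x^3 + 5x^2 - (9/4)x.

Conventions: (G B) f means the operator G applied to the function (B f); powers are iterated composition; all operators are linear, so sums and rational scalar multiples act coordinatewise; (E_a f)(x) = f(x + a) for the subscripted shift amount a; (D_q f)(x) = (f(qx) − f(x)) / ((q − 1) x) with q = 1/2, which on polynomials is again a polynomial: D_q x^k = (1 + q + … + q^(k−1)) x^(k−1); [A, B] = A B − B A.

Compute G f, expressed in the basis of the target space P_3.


g(x) = (44/3)x^2 - 136x + 938/3

E_{-4} f = -(8/3)x^4 + (122/3)x^3 - 227x^2 + (6533/12)x - 1397/3
D_q E_{-4} f = -5x^3 + (427/6)x^2 - (681/2)x + 6533/12
D_q f = -5x^3 - (7/2)x^2 + (15/2)x - 9/4
E_{-4} D_q f = -5x^3 + (113/2)x^2 - (409/2)x + 927/4
[D_q, E_{-4}] f = (44/3)x^2 - 136x + 938/3


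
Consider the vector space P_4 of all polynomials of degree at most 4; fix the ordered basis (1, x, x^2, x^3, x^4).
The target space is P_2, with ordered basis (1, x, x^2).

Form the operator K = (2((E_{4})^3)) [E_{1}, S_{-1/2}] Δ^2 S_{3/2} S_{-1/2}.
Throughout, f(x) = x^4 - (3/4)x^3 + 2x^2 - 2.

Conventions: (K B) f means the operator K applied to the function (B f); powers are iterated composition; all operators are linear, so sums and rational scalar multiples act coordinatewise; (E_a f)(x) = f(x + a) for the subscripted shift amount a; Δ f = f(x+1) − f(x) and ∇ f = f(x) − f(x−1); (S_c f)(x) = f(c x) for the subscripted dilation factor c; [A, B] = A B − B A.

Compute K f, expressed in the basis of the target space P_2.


the image equals g(x) = (729/64)x + 6561/64

S_{-1/2} f = (1/16)x^4 + (3/32)x^3 + (1/2)x^2 - 2
S_{3/2} S_{-1/2} f = (81/256)x^4 + (81/256)x^3 + (9/8)x^2 - 2
Δ S_{3/2} S_{-1/2} f = (81/64)x^3 + (729/256)x^2 + (1143/256)x + 225/128
Δ Δ S_{3/2} S_{-1/2} f = (243/64)x^2 + (1215/128)x + 549/64
S_{-1/2} (Δ^2 S_{3/2} S_{-1/2}) f = (243/256)x^2 - (1215/256)x + 549/64
E_{1} S_{-1/2} (Δ^2 S_{3/2} S_{-1/2}) f = (243/256)x^2 - (729/256)x + 153/32
E_{1} (Δ^2 S_{3/2} S_{-1/2}) f = (243/64)x^2 + (2187/128)x + 2799/128
S_{-1/2} E_{1} (Δ^2 S_{3/2} S_{-1/2}) f = (243/256)x^2 - (2187/256)x + 2799/128
[E_{1}, S_{-1/2}] (Δ^2 S_{3/2} S_{-1/2}) f = (729/128)x - 2187/128
E_{4} [E_{1}, S_{-1/2}] (Δ^2 S_{3/2} S_{-1/2}) f = (729/128)x + 729/128
E_{4} E_{4} [E_{1}, S_{-1/2}] (Δ^2 S_{3/2} S_{-1/2}) f = (729/128)x + 3645/128
E_{4} E_{4} E_{4} [E_{1}, S_{-1/2}] (Δ^2 S_{3/2} S_{-1/2}) f = (729/128)x + 6561/128
(2((E_{4})^3)) [E_{1}, S_{-1/2}] (Δ^2 S_{3/2} S_{-1/2}) f = (729/64)x + 6561/64


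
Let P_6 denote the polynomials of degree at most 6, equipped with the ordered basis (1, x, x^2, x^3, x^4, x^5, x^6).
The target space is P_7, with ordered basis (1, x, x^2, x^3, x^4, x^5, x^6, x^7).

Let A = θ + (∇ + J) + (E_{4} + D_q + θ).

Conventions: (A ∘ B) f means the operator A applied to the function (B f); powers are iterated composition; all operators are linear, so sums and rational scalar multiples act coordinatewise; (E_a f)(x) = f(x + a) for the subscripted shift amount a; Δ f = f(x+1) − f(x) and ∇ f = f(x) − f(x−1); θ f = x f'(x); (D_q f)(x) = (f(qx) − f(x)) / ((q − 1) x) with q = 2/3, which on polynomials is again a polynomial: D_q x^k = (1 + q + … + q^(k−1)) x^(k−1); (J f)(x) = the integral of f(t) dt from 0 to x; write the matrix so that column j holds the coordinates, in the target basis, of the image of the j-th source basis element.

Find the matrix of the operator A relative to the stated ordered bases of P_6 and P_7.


image of 1: x + 1
image of x: (1/2)x^2 + 3x + 6
image of x^2: (1/3)x^3 + 5x^2 + (35/3)x + 15
image of x^3: (1/4)x^4 + 7x^3 + (154/9)x^2 + 45x + 65
image of x^4: (1/5)x^5 + 9x^4 + (605/27)x^3 + 90x^2 + 260x + 255
image of x^5: (1/6)x^6 + 11x^5 + (2236/81)x^4 + 150x^3 + 650x^2 + 1275x + 1025
image of x^6: (1/7)x^7 + 13x^6 + (7955/243)x^5 + 225x^4 + 1300x^3 + 3825x^2 + 6150x + 4095
each image's coordinates form column j of the matrix

the matrix is [[1, 6, 15, 65, 255, 1025, 4095]; [1, 3, 35/3, 45, 260, 1275, 6150]; [0, 1/2, 5, 154/9, 90, 650, 3825]; [0, 0, 1/3, 7, 605/27, 150, 1300]; [0, 0, 0, 1/4, 9, 2236/81, 225]; [0, 0, 0, 0, 1/5, 11, 7955/243]; [0, 0, 0, 0, 0, 1/6, 13]; [0, 0, 0, 0, 0, 0, 1/7]] (rows listed top to bottom)
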